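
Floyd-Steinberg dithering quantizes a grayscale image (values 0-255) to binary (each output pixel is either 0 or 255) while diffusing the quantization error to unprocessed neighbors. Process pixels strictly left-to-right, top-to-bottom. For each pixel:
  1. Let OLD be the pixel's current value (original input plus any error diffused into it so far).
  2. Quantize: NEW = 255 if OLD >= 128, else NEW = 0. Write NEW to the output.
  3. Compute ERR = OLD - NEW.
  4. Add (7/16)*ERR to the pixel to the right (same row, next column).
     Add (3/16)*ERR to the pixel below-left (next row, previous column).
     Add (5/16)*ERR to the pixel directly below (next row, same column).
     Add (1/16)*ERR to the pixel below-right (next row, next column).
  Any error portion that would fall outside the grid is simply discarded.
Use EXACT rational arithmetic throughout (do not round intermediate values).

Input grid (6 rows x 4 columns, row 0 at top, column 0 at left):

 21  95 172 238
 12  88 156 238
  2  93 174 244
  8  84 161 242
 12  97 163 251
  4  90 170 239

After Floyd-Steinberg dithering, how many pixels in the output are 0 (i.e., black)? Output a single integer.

Answer: 12

Derivation:
(0,0): OLD=21 → NEW=0, ERR=21
(0,1): OLD=1667/16 → NEW=0, ERR=1667/16
(0,2): OLD=55701/256 → NEW=255, ERR=-9579/256
(0,3): OLD=907795/4096 → NEW=255, ERR=-136685/4096
(1,0): OLD=9753/256 → NEW=0, ERR=9753/256
(1,1): OLD=269359/2048 → NEW=255, ERR=-252881/2048
(1,2): OLD=5933659/65536 → NEW=0, ERR=5933659/65536
(1,3): OLD=277709677/1048576 → NEW=255, ERR=10322797/1048576
(2,0): OLD=-302987/32768 → NEW=0, ERR=-302987/32768
(2,1): OLD=73112535/1048576 → NEW=0, ERR=73112535/1048576
(2,2): OLD=475901171/2097152 → NEW=255, ERR=-58872589/2097152
(2,3): OLD=8068278343/33554432 → NEW=255, ERR=-488101817/33554432
(3,0): OLD=305077413/16777216 → NEW=0, ERR=305077413/16777216
(3,1): OLD=28965051515/268435456 → NEW=0, ERR=28965051515/268435456
(3,2): OLD=863569003653/4294967296 → NEW=255, ERR=-231647656827/4294967296
(3,3): OLD=14575623547171/68719476736 → NEW=255, ERR=-2947843020509/68719476736
(4,0): OLD=162840955137/4294967296 → NEW=0, ERR=162840955137/4294967296
(4,1): OLD=4753018448899/34359738368 → NEW=255, ERR=-4008714834941/34359738368
(4,2): OLD=103138099218467/1099511627776 → NEW=0, ERR=103138099218467/1099511627776
(4,3): OLD=4842476149889253/17592186044416 → NEW=255, ERR=356468708563173/17592186044416
(5,0): OLD=-3313483043791/549755813888 → NEW=0, ERR=-3313483043791/549755813888
(5,1): OLD=1246615189964279/17592186044416 → NEW=0, ERR=1246615189964279/17592186044416
(5,2): OLD=1995157638694955/8796093022208 → NEW=255, ERR=-247846081968085/8796093022208
(5,3): OLD=67235227416604931/281474976710656 → NEW=255, ERR=-4540891644612349/281474976710656
Output grid:
  Row 0: ..##  (2 black, running=2)
  Row 1: .#.#  (2 black, running=4)
  Row 2: ..##  (2 black, running=6)
  Row 3: ..##  (2 black, running=8)
  Row 4: .#.#  (2 black, running=10)
  Row 5: ..##  (2 black, running=12)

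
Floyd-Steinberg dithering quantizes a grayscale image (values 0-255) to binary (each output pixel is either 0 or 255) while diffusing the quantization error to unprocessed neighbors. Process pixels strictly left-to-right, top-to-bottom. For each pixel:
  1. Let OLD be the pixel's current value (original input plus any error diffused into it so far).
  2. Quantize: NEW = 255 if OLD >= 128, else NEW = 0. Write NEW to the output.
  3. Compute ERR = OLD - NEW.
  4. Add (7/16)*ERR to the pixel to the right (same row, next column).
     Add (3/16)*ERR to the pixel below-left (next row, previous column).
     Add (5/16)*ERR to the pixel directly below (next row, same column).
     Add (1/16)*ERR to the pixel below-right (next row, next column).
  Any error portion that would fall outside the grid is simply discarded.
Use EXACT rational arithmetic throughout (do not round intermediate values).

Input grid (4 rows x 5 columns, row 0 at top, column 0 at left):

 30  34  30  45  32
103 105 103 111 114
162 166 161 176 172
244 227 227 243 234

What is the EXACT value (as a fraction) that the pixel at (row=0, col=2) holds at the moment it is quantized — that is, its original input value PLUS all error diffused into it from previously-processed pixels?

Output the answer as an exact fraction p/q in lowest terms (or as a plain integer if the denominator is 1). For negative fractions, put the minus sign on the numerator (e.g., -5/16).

(0,0): OLD=30 → NEW=0, ERR=30
(0,1): OLD=377/8 → NEW=0, ERR=377/8
(0,2): OLD=6479/128 → NEW=0, ERR=6479/128
Target (0,2): original=30, with diffused error = 6479/128

Answer: 6479/128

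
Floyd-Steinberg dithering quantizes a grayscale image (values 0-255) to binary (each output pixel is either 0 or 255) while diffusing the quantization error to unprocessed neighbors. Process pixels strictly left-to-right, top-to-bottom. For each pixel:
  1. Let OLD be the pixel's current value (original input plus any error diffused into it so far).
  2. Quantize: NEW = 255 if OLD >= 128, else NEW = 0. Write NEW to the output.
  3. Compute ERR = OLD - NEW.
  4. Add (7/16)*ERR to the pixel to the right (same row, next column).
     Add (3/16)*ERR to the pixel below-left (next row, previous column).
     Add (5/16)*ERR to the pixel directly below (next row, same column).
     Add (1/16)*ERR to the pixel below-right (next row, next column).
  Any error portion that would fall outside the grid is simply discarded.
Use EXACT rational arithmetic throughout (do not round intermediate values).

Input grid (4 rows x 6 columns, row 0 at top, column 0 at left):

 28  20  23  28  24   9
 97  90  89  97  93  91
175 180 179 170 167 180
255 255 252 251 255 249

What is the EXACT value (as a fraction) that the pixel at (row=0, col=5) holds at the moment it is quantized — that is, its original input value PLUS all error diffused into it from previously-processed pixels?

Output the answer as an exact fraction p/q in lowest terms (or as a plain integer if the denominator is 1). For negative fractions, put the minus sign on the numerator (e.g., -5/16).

(0,0): OLD=28 → NEW=0, ERR=28
(0,1): OLD=129/4 → NEW=0, ERR=129/4
(0,2): OLD=2375/64 → NEW=0, ERR=2375/64
(0,3): OLD=45297/1024 → NEW=0, ERR=45297/1024
(0,4): OLD=710295/16384 → NEW=0, ERR=710295/16384
(0,5): OLD=7331361/262144 → NEW=0, ERR=7331361/262144
Target (0,5): original=9, with diffused error = 7331361/262144

Answer: 7331361/262144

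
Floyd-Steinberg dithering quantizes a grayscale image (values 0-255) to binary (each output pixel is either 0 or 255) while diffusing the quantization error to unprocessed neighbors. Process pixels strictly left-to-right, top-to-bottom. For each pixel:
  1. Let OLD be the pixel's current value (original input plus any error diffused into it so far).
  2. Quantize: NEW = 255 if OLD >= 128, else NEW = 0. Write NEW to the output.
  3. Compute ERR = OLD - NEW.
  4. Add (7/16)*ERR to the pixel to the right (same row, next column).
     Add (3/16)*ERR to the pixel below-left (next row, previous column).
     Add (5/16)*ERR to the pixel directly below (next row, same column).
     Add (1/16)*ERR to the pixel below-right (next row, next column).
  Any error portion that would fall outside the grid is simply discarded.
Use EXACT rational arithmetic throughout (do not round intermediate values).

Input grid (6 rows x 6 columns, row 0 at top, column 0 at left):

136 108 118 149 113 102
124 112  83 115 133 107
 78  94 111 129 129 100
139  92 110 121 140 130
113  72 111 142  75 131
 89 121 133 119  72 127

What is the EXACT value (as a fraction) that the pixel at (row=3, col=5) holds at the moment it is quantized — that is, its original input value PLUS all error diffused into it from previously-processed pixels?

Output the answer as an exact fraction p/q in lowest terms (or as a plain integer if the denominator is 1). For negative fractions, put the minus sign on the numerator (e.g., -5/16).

(0,0): OLD=136 → NEW=255, ERR=-119
(0,1): OLD=895/16 → NEW=0, ERR=895/16
(0,2): OLD=36473/256 → NEW=255, ERR=-28807/256
(0,3): OLD=408655/4096 → NEW=0, ERR=408655/4096
(0,4): OLD=10266153/65536 → NEW=255, ERR=-6445527/65536
(0,5): OLD=61836063/1048576 → NEW=0, ERR=61836063/1048576
(1,0): OLD=24909/256 → NEW=0, ERR=24909/256
(1,1): OLD=293915/2048 → NEW=255, ERR=-228325/2048
(1,2): OLD=1393463/65536 → NEW=0, ERR=1393463/65536
(1,3): OLD=34080427/262144 → NEW=255, ERR=-32766293/262144
(1,4): OLD=1088395233/16777216 → NEW=0, ERR=1088395233/16777216
(1,5): OLD=39638190551/268435456 → NEW=255, ERR=-28812850729/268435456
(2,0): OLD=2867289/32768 → NEW=0, ERR=2867289/32768
(2,1): OLD=112733283/1048576 → NEW=0, ERR=112733283/1048576
(2,2): OLD=2252783081/16777216 → NEW=255, ERR=-2025406999/16777216
(2,3): OLD=6793511649/134217728 → NEW=0, ERR=6793511649/134217728
(2,4): OLD=616240326691/4294967296 → NEW=255, ERR=-478976333789/4294967296
(2,5): OLD=1492714458405/68719476736 → NEW=0, ERR=1492714458405/68719476736
(3,0): OLD=3128999113/16777216 → NEW=255, ERR=-1149190967/16777216
(3,1): OLD=10531109397/134217728 → NEW=0, ERR=10531109397/134217728
(3,2): OLD=131867541135/1073741824 → NEW=0, ERR=131867541135/1073741824
(3,3): OLD=11138876507565/68719476736 → NEW=255, ERR=-6384590060115/68719476736
(3,4): OLD=39438906052109/549755813888 → NEW=0, ERR=39438906052109/549755813888
(3,5): OLD=1417964042863011/8796093022208 → NEW=255, ERR=-825039677800029/8796093022208
Target (3,5): original=130, with diffused error = 1417964042863011/8796093022208

Answer: 1417964042863011/8796093022208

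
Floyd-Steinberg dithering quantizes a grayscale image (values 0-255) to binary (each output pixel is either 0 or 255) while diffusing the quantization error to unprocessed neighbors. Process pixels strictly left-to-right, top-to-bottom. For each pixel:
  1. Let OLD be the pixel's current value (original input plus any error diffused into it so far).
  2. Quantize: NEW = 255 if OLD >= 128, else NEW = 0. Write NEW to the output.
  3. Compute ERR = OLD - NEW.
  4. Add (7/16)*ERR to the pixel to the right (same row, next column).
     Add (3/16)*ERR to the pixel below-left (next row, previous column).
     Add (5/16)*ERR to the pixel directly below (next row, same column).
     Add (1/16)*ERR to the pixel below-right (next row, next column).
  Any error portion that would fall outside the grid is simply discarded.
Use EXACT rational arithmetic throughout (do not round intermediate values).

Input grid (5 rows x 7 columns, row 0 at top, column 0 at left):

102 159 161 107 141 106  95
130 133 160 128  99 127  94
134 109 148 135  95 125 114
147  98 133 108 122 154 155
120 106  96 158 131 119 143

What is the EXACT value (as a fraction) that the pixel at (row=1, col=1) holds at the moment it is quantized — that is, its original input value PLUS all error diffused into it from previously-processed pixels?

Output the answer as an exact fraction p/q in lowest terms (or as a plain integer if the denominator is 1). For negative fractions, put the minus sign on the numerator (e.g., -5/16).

Answer: 57881/1024

Derivation:
(0,0): OLD=102 → NEW=0, ERR=102
(0,1): OLD=1629/8 → NEW=255, ERR=-411/8
(0,2): OLD=17731/128 → NEW=255, ERR=-14909/128
(0,3): OLD=114773/2048 → NEW=0, ERR=114773/2048
(0,4): OLD=5423699/32768 → NEW=255, ERR=-2932141/32768
(0,5): OLD=35049541/524288 → NEW=0, ERR=35049541/524288
(0,6): OLD=1042264547/8388608 → NEW=0, ERR=1042264547/8388608
(1,0): OLD=19487/128 → NEW=255, ERR=-13153/128
(1,1): OLD=57881/1024 → NEW=0, ERR=57881/1024
Target (1,1): original=133, with diffused error = 57881/1024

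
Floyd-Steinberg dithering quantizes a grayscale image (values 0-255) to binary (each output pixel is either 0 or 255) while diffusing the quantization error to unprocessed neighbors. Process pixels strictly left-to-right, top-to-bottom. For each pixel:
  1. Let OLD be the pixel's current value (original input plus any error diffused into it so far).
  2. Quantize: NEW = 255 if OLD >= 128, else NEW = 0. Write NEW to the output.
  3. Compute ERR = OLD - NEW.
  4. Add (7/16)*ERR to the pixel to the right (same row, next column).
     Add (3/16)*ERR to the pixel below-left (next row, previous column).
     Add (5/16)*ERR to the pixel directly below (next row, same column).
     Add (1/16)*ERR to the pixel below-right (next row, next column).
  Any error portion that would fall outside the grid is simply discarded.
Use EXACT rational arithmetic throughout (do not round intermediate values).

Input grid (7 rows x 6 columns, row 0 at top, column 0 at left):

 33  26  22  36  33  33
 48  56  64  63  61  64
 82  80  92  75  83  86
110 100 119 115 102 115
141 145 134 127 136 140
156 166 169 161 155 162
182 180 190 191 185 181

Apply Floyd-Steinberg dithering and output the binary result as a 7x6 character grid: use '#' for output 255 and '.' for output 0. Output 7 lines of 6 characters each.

Answer: ......
..#..#
.#..#.
#.#..#
.#.##.
#.#.##
####.#

Derivation:
(0,0): OLD=33 → NEW=0, ERR=33
(0,1): OLD=647/16 → NEW=0, ERR=647/16
(0,2): OLD=10161/256 → NEW=0, ERR=10161/256
(0,3): OLD=218583/4096 → NEW=0, ERR=218583/4096
(0,4): OLD=3692769/65536 → NEW=0, ERR=3692769/65536
(0,5): OLD=60452391/1048576 → NEW=0, ERR=60452391/1048576
(1,0): OLD=16869/256 → NEW=0, ERR=16869/256
(1,1): OLD=219075/2048 → NEW=0, ERR=219075/2048
(1,2): OLD=8895615/65536 → NEW=255, ERR=-7816065/65536
(1,3): OLD=10628499/262144 → NEW=0, ERR=10628499/262144
(1,4): OLD=1853744089/16777216 → NEW=0, ERR=1853744089/16777216
(1,5): OLD=35937617951/268435456 → NEW=255, ERR=-32513423329/268435456
(2,0): OLD=4018961/32768 → NEW=0, ERR=4018961/32768
(2,1): OLD=156073803/1048576 → NEW=255, ERR=-111313077/1048576
(2,2): OLD=378735521/16777216 → NEW=0, ERR=378735521/16777216
(2,3): OLD=14872623577/134217728 → NEW=0, ERR=14872623577/134217728
(2,4): OLD=626341855755/4294967296 → NEW=255, ERR=-468874804725/4294967296
(2,5): OLD=501235986685/68719476736 → NEW=0, ERR=501235986685/68719476736
(3,0): OLD=2154588289/16777216 → NEW=255, ERR=-2123601791/16777216
(3,1): OLD=3133600749/134217728 → NEW=0, ERR=3133600749/134217728
(3,2): OLD=161502488535/1073741824 → NEW=255, ERR=-112301676585/1073741824
(3,3): OLD=5828244531781/68719476736 → NEW=0, ERR=5828244531781/68719476736
(3,4): OLD=62278202304549/549755813888 → NEW=0, ERR=62278202304549/549755813888
(3,5): OLD=1407531578148363/8796093022208 → NEW=255, ERR=-835472142514677/8796093022208
(4,0): OLD=227251924975/2147483648 → NEW=0, ERR=227251924975/2147483648
(4,1): OLD=5877982509347/34359738368 → NEW=255, ERR=-2883750774493/34359738368
(4,2): OLD=90114647950713/1099511627776 → NEW=0, ERR=90114647950713/1099511627776
(4,3): OLD=3589942022842557/17592186044416 → NEW=255, ERR=-896065418483523/17592186044416
(4,4): OLD=38451849017040269/281474976710656 → NEW=255, ERR=-33324270044177011/281474976710656
(4,5): OLD=295444954300211131/4503599627370496 → NEW=0, ERR=295444954300211131/4503599627370496
(5,0): OLD=95290808641049/549755813888 → NEW=255, ERR=-44896923900391/549755813888
(5,1): OLD=2217042754288041/17592186044416 → NEW=0, ERR=2217042754288041/17592186044416
(5,2): OLD=33066532764091603/140737488355328 → NEW=255, ERR=-2821526766517037/140737488355328
(5,3): OLD=536989471539580993/4503599627370496 → NEW=0, ERR=536989471539580993/4503599627370496
(5,4): OLD=1614856736111323457/9007199254740992 → NEW=255, ERR=-681979073847629503/9007199254740992
(5,5): OLD=20460879852943691701/144115188075855872 → NEW=255, ERR=-16288493106399555659/144115188075855872
(6,0): OLD=50696066200140955/281474976710656 → NEW=255, ERR=-21080052861076325/281474976710656
(6,1): OLD=800534597606095871/4503599627370496 → NEW=255, ERR=-347883307373380609/4503599627370496
(6,2): OLD=3245711698166599783/18014398509481984 → NEW=255, ERR=-1347959921751306137/18014398509481984
(6,3): OLD=51903041954309462251/288230376151711744 → NEW=255, ERR=-21595703964377032469/288230376151711744
(6,4): OLD=529511701382942664075/4611686018427387904 → NEW=0, ERR=529511701382942664075/4611686018427387904
(6,5): OLD=14106692436212398807533/73786976294838206464 → NEW=255, ERR=-4708986518971343840787/73786976294838206464
Row 0: ......
Row 1: ..#..#
Row 2: .#..#.
Row 3: #.#..#
Row 4: .#.##.
Row 5: #.#.##
Row 6: ####.#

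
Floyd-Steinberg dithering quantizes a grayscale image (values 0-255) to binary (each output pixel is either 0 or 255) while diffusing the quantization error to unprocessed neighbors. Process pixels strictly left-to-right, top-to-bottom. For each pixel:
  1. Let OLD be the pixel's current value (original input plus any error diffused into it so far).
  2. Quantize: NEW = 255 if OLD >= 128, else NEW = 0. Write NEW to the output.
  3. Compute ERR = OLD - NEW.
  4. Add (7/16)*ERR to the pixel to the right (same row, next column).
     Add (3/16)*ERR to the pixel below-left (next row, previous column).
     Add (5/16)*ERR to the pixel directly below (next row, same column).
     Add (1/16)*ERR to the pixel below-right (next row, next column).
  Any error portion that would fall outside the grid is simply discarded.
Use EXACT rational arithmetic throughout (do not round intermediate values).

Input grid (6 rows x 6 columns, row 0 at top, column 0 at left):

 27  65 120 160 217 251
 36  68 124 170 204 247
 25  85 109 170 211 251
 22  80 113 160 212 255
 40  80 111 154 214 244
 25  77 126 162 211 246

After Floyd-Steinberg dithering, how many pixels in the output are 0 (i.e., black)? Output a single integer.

Answer: 16

Derivation:
(0,0): OLD=27 → NEW=0, ERR=27
(0,1): OLD=1229/16 → NEW=0, ERR=1229/16
(0,2): OLD=39323/256 → NEW=255, ERR=-25957/256
(0,3): OLD=473661/4096 → NEW=0, ERR=473661/4096
(0,4): OLD=17536939/65536 → NEW=255, ERR=825259/65536
(0,5): OLD=268969389/1048576 → NEW=255, ERR=1582509/1048576
(1,0): OLD=15063/256 → NEW=0, ERR=15063/256
(1,1): OLD=205665/2048 → NEW=0, ERR=205665/2048
(1,2): OLD=10664821/65536 → NEW=255, ERR=-6046859/65536
(1,3): OLD=42413393/262144 → NEW=255, ERR=-24433327/262144
(1,4): OLD=2930444371/16777216 → NEW=255, ERR=-1347745709/16777216
(1,5): OLD=57207204693/268435456 → NEW=255, ERR=-11243836587/268435456
(2,0): OLD=2038715/32768 → NEW=0, ERR=2038715/32768
(2,1): OLD=136292921/1048576 → NEW=255, ERR=-131093959/1048576
(2,2): OLD=239410667/16777216 → NEW=0, ERR=239410667/16777216
(2,3): OLD=16950002259/134217728 → NEW=0, ERR=16950002259/134217728
(2,4): OLD=976967237753/4294967296 → NEW=255, ERR=-118249422727/4294967296
(2,5): OLD=15176312873183/68719476736 → NEW=255, ERR=-2347153694497/68719476736
(3,0): OLD=302011275/16777216 → NEW=0, ERR=302011275/16777216
(3,1): OLD=7431726383/134217728 → NEW=0, ERR=7431726383/134217728
(3,2): OLD=169167071805/1073741824 → NEW=255, ERR=-104637093315/1073741824
(3,3): OLD=10483818888951/68719476736 → NEW=255, ERR=-7039647678729/68719476736
(3,4): OLD=87997958796183/549755813888 → NEW=255, ERR=-52189773745257/549755813888
(3,5): OLD=1768653230557305/8796093022208 → NEW=255, ERR=-474350490105735/8796093022208
(4,0): OLD=120274976069/2147483648 → NEW=0, ERR=120274976069/2147483648
(4,1): OLD=3596076895873/34359738368 → NEW=0, ERR=3596076895873/34359738368
(4,2): OLD=121593098236467/1099511627776 → NEW=0, ERR=121593098236467/1099511627776
(4,3): OLD=2576889498170911/17592186044416 → NEW=255, ERR=-1909117943155169/17592186044416
(4,4): OLD=33873202868364047/281474976710656 → NEW=0, ERR=33873202868364047/281474976710656
(4,5): OLD=1233373486582460169/4503599627370496 → NEW=255, ERR=84955581602983689/4503599627370496
(5,0): OLD=34154124120339/549755813888 → NEW=0, ERR=34154124120339/549755813888
(5,1): OLD=2834488448901187/17592186044416 → NEW=255, ERR=-1651518992424893/17592186044416
(5,2): OLD=14873249759353617/140737488355328 → NEW=0, ERR=14873249759353617/140737488355328
(5,3): OLD=917826642566185163/4503599627370496 → NEW=255, ERR=-230591262413291317/4503599627370496
(5,4): OLD=2008250285742513355/9007199254740992 → NEW=255, ERR=-288585524216439605/9007199254740992
(5,5): OLD=35365735904962953671/144115188075855872 → NEW=255, ERR=-1383637054380293689/144115188075855872
Output grid:
  Row 0: ..#.##  (3 black, running=3)
  Row 1: ..####  (2 black, running=5)
  Row 2: .#..##  (3 black, running=8)
  Row 3: ..####  (2 black, running=10)
  Row 4: ...#.#  (4 black, running=14)
  Row 5: .#.###  (2 black, running=16)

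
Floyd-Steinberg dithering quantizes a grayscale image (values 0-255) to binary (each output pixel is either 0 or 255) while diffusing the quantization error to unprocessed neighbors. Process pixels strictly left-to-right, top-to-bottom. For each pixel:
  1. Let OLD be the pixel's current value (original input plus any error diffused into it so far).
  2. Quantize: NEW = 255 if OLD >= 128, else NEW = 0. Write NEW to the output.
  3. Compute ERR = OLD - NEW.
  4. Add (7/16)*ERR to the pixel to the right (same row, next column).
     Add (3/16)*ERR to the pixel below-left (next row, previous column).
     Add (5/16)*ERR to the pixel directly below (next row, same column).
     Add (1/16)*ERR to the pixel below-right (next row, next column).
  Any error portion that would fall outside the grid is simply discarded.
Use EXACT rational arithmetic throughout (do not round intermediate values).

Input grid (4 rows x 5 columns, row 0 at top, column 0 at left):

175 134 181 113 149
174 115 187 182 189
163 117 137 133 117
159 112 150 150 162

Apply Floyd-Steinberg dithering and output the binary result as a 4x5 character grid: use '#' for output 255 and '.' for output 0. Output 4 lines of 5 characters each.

(0,0): OLD=175 → NEW=255, ERR=-80
(0,1): OLD=99 → NEW=0, ERR=99
(0,2): OLD=3589/16 → NEW=255, ERR=-491/16
(0,3): OLD=25491/256 → NEW=0, ERR=25491/256
(0,4): OLD=788741/4096 → NEW=255, ERR=-255739/4096
(1,0): OLD=2681/16 → NEW=255, ERR=-1399/16
(1,1): OLD=12407/128 → NEW=0, ERR=12407/128
(1,2): OLD=1002187/4096 → NEW=255, ERR=-42293/4096
(1,3): OLD=3194467/16384 → NEW=255, ERR=-983453/16384
(1,4): OLD=39177689/262144 → NEW=255, ERR=-27669031/262144
(2,0): OLD=315085/2048 → NEW=255, ERR=-207155/2048
(2,1): OLD=6267639/65536 → NEW=0, ERR=6267639/65536
(2,2): OLD=178695893/1048576 → NEW=255, ERR=-88690987/1048576
(2,3): OLD=952972479/16777216 → NEW=0, ERR=952972479/16777216
(2,4): OLD=28216609913/268435456 → NEW=0, ERR=28216609913/268435456
(3,0): OLD=152381701/1048576 → NEW=255, ERR=-115005179/1048576
(3,1): OLD=601643369/8388608 → NEW=0, ERR=601643369/8388608
(3,2): OLD=46056479627/268435456 → NEW=255, ERR=-22394561653/268435456
(3,3): OLD=78208237277/536870912 → NEW=255, ERR=-58693845283/536870912
(3,4): OLD=1293373705381/8589934592 → NEW=255, ERR=-897059615579/8589934592
Row 0: #.#.#
Row 1: #.###
Row 2: #.#..
Row 3: #.###

Answer: #.#.#
#.###
#.#..
#.###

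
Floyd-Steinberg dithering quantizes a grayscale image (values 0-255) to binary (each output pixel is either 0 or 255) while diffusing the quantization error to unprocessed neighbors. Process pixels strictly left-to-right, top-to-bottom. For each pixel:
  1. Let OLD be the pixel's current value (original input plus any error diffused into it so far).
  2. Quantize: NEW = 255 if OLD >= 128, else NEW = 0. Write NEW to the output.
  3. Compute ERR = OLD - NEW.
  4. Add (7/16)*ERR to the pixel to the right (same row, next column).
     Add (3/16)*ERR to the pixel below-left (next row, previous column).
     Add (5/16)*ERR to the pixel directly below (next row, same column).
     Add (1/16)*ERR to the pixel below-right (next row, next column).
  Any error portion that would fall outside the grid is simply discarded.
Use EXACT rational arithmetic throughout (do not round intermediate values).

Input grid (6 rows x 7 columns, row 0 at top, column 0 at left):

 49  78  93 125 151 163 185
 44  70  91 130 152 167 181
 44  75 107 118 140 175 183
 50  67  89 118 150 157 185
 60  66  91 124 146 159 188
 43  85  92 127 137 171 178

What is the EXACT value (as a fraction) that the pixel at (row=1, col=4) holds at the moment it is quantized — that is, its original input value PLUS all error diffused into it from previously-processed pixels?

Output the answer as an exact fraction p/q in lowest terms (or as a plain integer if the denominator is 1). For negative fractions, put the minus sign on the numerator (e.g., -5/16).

(0,0): OLD=49 → NEW=0, ERR=49
(0,1): OLD=1591/16 → NEW=0, ERR=1591/16
(0,2): OLD=34945/256 → NEW=255, ERR=-30335/256
(0,3): OLD=299655/4096 → NEW=0, ERR=299655/4096
(0,4): OLD=11993521/65536 → NEW=255, ERR=-4718159/65536
(0,5): OLD=137890775/1048576 → NEW=255, ERR=-129496105/1048576
(0,6): OLD=2197312225/16777216 → NEW=255, ERR=-2080877855/16777216
(1,0): OLD=19957/256 → NEW=0, ERR=19957/256
(1,1): OLD=237619/2048 → NEW=0, ERR=237619/2048
(1,2): OLD=8169903/65536 → NEW=0, ERR=8169903/65536
(1,3): OLD=48889091/262144 → NEW=255, ERR=-17957629/262144
(1,4): OLD=1358093865/16777216 → NEW=0, ERR=1358093865/16777216
Target (1,4): original=152, with diffused error = 1358093865/16777216

Answer: 1358093865/16777216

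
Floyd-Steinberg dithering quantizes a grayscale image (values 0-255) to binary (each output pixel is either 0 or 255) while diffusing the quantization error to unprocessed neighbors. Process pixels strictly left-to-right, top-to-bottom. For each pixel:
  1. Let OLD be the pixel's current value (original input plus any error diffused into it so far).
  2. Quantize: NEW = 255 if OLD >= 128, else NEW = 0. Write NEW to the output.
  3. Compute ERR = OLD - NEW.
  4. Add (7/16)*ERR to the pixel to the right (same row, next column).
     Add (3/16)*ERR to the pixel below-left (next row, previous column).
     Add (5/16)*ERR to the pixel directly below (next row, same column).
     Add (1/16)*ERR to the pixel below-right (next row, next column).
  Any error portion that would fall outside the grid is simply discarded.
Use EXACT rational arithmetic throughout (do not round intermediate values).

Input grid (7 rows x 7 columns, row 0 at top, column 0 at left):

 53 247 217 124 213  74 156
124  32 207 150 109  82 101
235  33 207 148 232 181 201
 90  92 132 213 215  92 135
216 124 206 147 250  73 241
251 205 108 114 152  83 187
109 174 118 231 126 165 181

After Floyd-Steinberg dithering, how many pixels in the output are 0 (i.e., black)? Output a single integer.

(0,0): OLD=53 → NEW=0, ERR=53
(0,1): OLD=4323/16 → NEW=255, ERR=243/16
(0,2): OLD=57253/256 → NEW=255, ERR=-8027/256
(0,3): OLD=451715/4096 → NEW=0, ERR=451715/4096
(0,4): OLD=17121173/65536 → NEW=255, ERR=409493/65536
(0,5): OLD=80461075/1048576 → NEW=0, ERR=80461075/1048576
(0,6): OLD=3180473221/16777216 → NEW=255, ERR=-1097716859/16777216
(1,0): OLD=36713/256 → NEW=255, ERR=-28567/256
(1,1): OLD=-29985/2048 → NEW=0, ERR=-29985/2048
(1,2): OLD=13921355/65536 → NEW=255, ERR=-2790325/65536
(1,3): OLD=43266223/262144 → NEW=255, ERR=-23580497/262144
(1,4): OLD=1558244333/16777216 → NEW=0, ERR=1558244333/16777216
(1,5): OLD=18083991677/134217728 → NEW=255, ERR=-16141528963/134217728
(1,6): OLD=70295488947/2147483648 → NEW=0, ERR=70295488947/2147483648
(2,0): OLD=6467845/32768 → NEW=255, ERR=-1887995/32768
(2,1): OLD=-12310649/1048576 → NEW=0, ERR=-12310649/1048576
(2,2): OLD=2865164885/16777216 → NEW=255, ERR=-1413025195/16777216
(2,3): OLD=13125960941/134217728 → NEW=0, ERR=13125960941/134217728
(2,4): OLD=295964952445/1073741824 → NEW=255, ERR=22160787325/1073741824
(2,5): OLD=5648383091583/34359738368 → NEW=255, ERR=-3113350192257/34359738368
(2,6): OLD=90198874946921/549755813888 → NEW=255, ERR=-49988857594519/549755813888
(3,0): OLD=1170938293/16777216 → NEW=0, ERR=1170938293/16777216
(3,1): OLD=13351024529/134217728 → NEW=0, ERR=13351024529/134217728
(3,2): OLD=179103062595/1073741824 → NEW=255, ERR=-94701102525/1073741824
(3,3): OLD=874372901413/4294967296 → NEW=255, ERR=-220843759067/4294967296
(3,4): OLD=103396170874293/549755813888 → NEW=255, ERR=-36791561667147/549755813888
(3,5): OLD=82005680659695/4398046511104 → NEW=0, ERR=82005680659695/4398046511104
(3,6): OLD=7675757100212849/70368744177664 → NEW=0, ERR=7675757100212849/70368744177664
(4,0): OLD=550747073275/2147483648 → NEW=255, ERR=3138743035/2147483648
(4,1): OLD=4932334207551/34359738368 → NEW=255, ERR=-3829399076289/34359738368
(4,2): OLD=69409339784721/549755813888 → NEW=0, ERR=69409339784721/549755813888
(4,3): OLD=739344698730251/4398046511104 → NEW=255, ERR=-382157161601269/4398046511104
(4,4): OLD=6732648239607857/35184372088832 → NEW=255, ERR=-2239366643044303/35184372088832
(4,5): OLD=75717966056910641/1125899906842624 → NEW=0, ERR=75717966056910641/1125899906842624
(4,6): OLD=5506549825449442471/18014398509481984 → NEW=255, ERR=912878205531536551/18014398509481984
(5,0): OLD=126751611499821/549755813888 → NEW=255, ERR=-13436121041619/549755813888
(5,1): OLD=805912916864655/4398046511104 → NEW=255, ERR=-315588943466865/4398046511104
(5,2): OLD=3265220395869849/35184372088832 → NEW=0, ERR=3265220395869849/35184372088832
(5,3): OLD=34735324407078493/281474976710656 → NEW=0, ERR=34735324407078493/281474976710656
(5,4): OLD=3481800658753177951/18014398509481984 → NEW=255, ERR=-1111870961164727969/18014398509481984
(5,5): OLD=11894770336173878383/144115188075855872 → NEW=0, ERR=11894770336173878383/144115188075855872
(5,6): OLD=560663062952723941793/2305843009213693952 → NEW=255, ERR=-27326904396768015967/2305843009213693952
(6,0): OLD=6185981443300021/70368744177664 → NEW=0, ERR=6185981443300021/70368744177664
(6,1): OLD=231832837298259385/1125899906842624 → NEW=255, ERR=-55271638946609735/1125899906842624
(6,2): OLD=2597265938189206283/18014398509481984 → NEW=255, ERR=-1996405681728699637/18014398509481984
(6,3): OLD=31028930444200405973/144115188075855872 → NEW=255, ERR=-5720442515142841387/144115188075855872
(6,4): OLD=32435885026660281631/288230376151711744 → NEW=0, ERR=32435885026660281631/288230376151711744
(6,5): OLD=8631116536491648847323/36893488147419103232 → NEW=255, ERR=-776722941100222476837/36893488147419103232
(6,6): OLD=102265389941543237210701/590295810358705651712 → NEW=255, ERR=-48260041699926703975859/590295810358705651712
Output grid:
  Row 0: .##.#.#  (3 black, running=3)
  Row 1: #.##.#.  (3 black, running=6)
  Row 2: #.#.###  (2 black, running=8)
  Row 3: ..###..  (4 black, running=12)
  Row 4: ##.##.#  (2 black, running=14)
  Row 5: ##..#.#  (3 black, running=17)
  Row 6: .###.##  (2 black, running=19)

Answer: 19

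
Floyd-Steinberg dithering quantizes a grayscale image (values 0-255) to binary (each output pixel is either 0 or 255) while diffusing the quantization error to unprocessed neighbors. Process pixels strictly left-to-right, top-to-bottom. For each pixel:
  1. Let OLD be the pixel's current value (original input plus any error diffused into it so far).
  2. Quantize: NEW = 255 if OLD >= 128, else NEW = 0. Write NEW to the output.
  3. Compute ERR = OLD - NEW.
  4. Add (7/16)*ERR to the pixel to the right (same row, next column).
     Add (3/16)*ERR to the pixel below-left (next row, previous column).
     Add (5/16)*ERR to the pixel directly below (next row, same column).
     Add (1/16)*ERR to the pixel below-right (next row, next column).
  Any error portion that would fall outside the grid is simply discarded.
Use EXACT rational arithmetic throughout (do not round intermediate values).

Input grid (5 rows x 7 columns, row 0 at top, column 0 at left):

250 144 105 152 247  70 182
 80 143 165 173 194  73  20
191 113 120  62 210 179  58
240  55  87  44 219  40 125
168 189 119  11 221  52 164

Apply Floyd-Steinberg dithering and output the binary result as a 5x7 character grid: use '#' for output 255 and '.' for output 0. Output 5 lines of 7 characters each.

(0,0): OLD=250 → NEW=255, ERR=-5
(0,1): OLD=2269/16 → NEW=255, ERR=-1811/16
(0,2): OLD=14203/256 → NEW=0, ERR=14203/256
(0,3): OLD=722013/4096 → NEW=255, ERR=-322467/4096
(0,4): OLD=13930123/65536 → NEW=255, ERR=-2781557/65536
(0,5): OLD=53929421/1048576 → NEW=0, ERR=53929421/1048576
(0,6): OLD=3430959259/16777216 → NEW=255, ERR=-847230821/16777216
(1,0): OLD=14647/256 → NEW=0, ERR=14647/256
(1,1): OLD=292353/2048 → NEW=255, ERR=-229887/2048
(1,2): OLD=7300245/65536 → NEW=0, ERR=7300245/65536
(1,3): OLD=50499825/262144 → NEW=255, ERR=-16346895/262144
(1,4): OLD=2653778995/16777216 → NEW=255, ERR=-1624411085/16777216
(1,5): OLD=4642746659/134217728 → NEW=0, ERR=4642746659/134217728
(1,6): OLD=48462632621/2147483648 → NEW=0, ERR=48462632621/2147483648
(2,0): OLD=6154907/32768 → NEW=255, ERR=-2200933/32768
(2,1): OLD=76544473/1048576 → NEW=0, ERR=76544473/1048576
(2,2): OLD=2819231947/16777216 → NEW=255, ERR=-1458958133/16777216
(2,3): OLD=-902542797/134217728 → NEW=0, ERR=-902542797/134217728
(2,4): OLD=192617976419/1073741824 → NEW=255, ERR=-81186188701/1073741824
(2,5): OLD=5322669537761/34359738368 → NEW=255, ERR=-3439063746079/34359738368
(2,6): OLD=12877944737335/549755813888 → NEW=0, ERR=12877944737335/549755813888
(3,0): OLD=3904015979/16777216 → NEW=255, ERR=-374174101/16777216
(3,1): OLD=6382268559/134217728 → NEW=0, ERR=6382268559/134217728
(3,2): OLD=90119348061/1073741824 → NEW=0, ERR=90119348061/1073741824
(3,3): OLD=253429020507/4294967296 → NEW=0, ERR=253429020507/4294967296
(3,4): OLD=111050516003435/549755813888 → NEW=255, ERR=-29137216538005/549755813888
(3,5): OLD=-65087694483471/4398046511104 → NEW=0, ERR=-65087694483471/4398046511104
(3,6): OLD=8415396790818991/70368744177664 → NEW=0, ERR=8415396790818991/70368744177664
(4,0): OLD=364957094501/2147483648 → NEW=255, ERR=-182651235739/2147483648
(4,1): OLD=6218835189537/34359738368 → NEW=255, ERR=-2542898094303/34359738368
(4,2): OLD=69755908125583/549755813888 → NEW=0, ERR=69755908125583/549755813888
(4,3): OLD=352986204920533/4398046511104 → NEW=0, ERR=352986204920533/4398046511104
(4,4): OLD=8460577734868015/35184372088832 → NEW=255, ERR=-511437147784145/35184372088832
(4,5): OLD=67696286183753071/1125899906842624 → NEW=0, ERR=67696286183753071/1125899906842624
(4,6): OLD=4084804652319067577/18014398509481984 → NEW=255, ERR=-508866967598838343/18014398509481984
Row 0: ##.##.#
Row 1: .#.##..
Row 2: #.#.##.
Row 3: #...#..
Row 4: ##..#.#

Answer: ##.##.#
.#.##..
#.#.##.
#...#..
##..#.#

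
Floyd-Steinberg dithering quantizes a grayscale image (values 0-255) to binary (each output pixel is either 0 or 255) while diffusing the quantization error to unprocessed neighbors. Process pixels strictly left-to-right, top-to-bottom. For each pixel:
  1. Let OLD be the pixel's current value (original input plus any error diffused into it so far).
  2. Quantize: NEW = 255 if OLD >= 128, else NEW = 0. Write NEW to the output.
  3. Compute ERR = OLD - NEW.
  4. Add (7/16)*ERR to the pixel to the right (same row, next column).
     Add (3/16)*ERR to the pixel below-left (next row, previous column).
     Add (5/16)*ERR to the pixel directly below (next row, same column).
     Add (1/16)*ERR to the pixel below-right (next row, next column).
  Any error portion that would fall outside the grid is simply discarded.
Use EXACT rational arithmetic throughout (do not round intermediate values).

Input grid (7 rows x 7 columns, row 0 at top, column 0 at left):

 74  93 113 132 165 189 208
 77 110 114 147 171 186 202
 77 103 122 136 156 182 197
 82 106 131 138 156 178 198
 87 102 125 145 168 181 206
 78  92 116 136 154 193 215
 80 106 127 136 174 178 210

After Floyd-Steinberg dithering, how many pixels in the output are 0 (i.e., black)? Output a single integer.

Answer: 21

Derivation:
(0,0): OLD=74 → NEW=0, ERR=74
(0,1): OLD=1003/8 → NEW=0, ERR=1003/8
(0,2): OLD=21485/128 → NEW=255, ERR=-11155/128
(0,3): OLD=192251/2048 → NEW=0, ERR=192251/2048
(0,4): OLD=6752477/32768 → NEW=255, ERR=-1603363/32768
(0,5): OLD=87866891/524288 → NEW=255, ERR=-45826549/524288
(0,6): OLD=1424044621/8388608 → NEW=255, ERR=-715050419/8388608
(1,0): OLD=15825/128 → NEW=0, ERR=15825/128
(1,1): OLD=196151/1024 → NEW=255, ERR=-64969/1024
(1,2): OLD=2767107/32768 → NEW=0, ERR=2767107/32768
(1,3): OLD=26038599/131072 → NEW=255, ERR=-7384761/131072
(1,4): OLD=1011146229/8388608 → NEW=0, ERR=1011146229/8388608
(1,5): OLD=12910392453/67108864 → NEW=255, ERR=-4202367867/67108864
(1,6): OLD=153011458347/1073741824 → NEW=255, ERR=-120792706773/1073741824
(2,0): OLD=1699661/16384 → NEW=0, ERR=1699661/16384
(2,1): OLD=79754399/524288 → NEW=255, ERR=-53939041/524288
(2,2): OLD=745324189/8388608 → NEW=0, ERR=745324189/8388608
(2,3): OLD=12424787445/67108864 → NEW=255, ERR=-4687972875/67108864
(2,4): OLD=79372831173/536870912 → NEW=255, ERR=-57529251387/536870912
(2,5): OLD=1752185839703/17179869184 → NEW=0, ERR=1752185839703/17179869184
(2,6): OLD=55677025830097/274877906944 → NEW=255, ERR=-14416840440623/274877906944
(3,0): OLD=797994493/8388608 → NEW=0, ERR=797994493/8388608
(3,1): OLD=9302058169/67108864 → NEW=255, ERR=-7810702151/67108864
(3,2): OLD=47415057787/536870912 → NEW=0, ERR=47415057787/536870912
(3,3): OLD=301227614285/2147483648 → NEW=255, ERR=-246380715955/2147483648
(3,4): OLD=23935389630973/274877906944 → NEW=0, ERR=23935389630973/274877906944
(3,5): OLD=508934687768775/2199023255552 → NEW=255, ERR=-51816242396985/2199023255552
(3,6): OLD=6251398146666905/35184372088832 → NEW=255, ERR=-2720616735985255/35184372088832
(4,0): OLD=101903211955/1073741824 → NEW=0, ERR=101903211955/1073741824
(4,1): OLD=2227446610199/17179869184 → NEW=255, ERR=-2153420031721/17179869184
(4,2): OLD=18959530458297/274877906944 → NEW=0, ERR=18959530458297/274877906944
(4,3): OLD=354416238793411/2199023255552 → NEW=255, ERR=-206334691372349/2199023255552
(4,4): OLD=2508152338113689/17592186044416 → NEW=255, ERR=-1977855103212391/17592186044416
(4,5): OLD=64960550397333977/562949953421312 → NEW=0, ERR=64960550397333977/562949953421312
(4,6): OLD=2079292602325533631/9007199254740992 → NEW=255, ERR=-217543207633419329/9007199254740992
(5,0): OLD=23132473602869/274877906944 → NEW=0, ERR=23132473602869/274877906944
(5,1): OLD=238619902669671/2199023255552 → NEW=0, ERR=238619902669671/2199023255552
(5,2): OLD=2807732930573377/17592186044416 → NEW=255, ERR=-1678274510752703/17592186044416
(5,3): OLD=6779566121090085/140737488355328 → NEW=0, ERR=6779566121090085/140737488355328
(5,4): OLD=1402539690307333175/9007199254740992 → NEW=255, ERR=-894296119651619785/9007199254740992
(5,5): OLD=12542855528560280391/72057594037927936 → NEW=255, ERR=-5831830951111343289/72057594037927936
(5,6): OLD=206668528978214672713/1152921504606846976 → NEW=255, ERR=-87326454696531306167/1152921504606846976
(6,0): OLD=4455908419230333/35184372088832 → NEW=0, ERR=4455908419230333/35184372088832
(6,1): OLD=102844955767496097/562949953421312 → NEW=255, ERR=-40707282354938463/562949953421312
(6,2): OLD=732880895683621059/9007199254740992 → NEW=0, ERR=732880895683621059/9007199254740992
(6,3): OLD=11678564049195164957/72057594037927936 → NEW=255, ERR=-6696122430476458723/72057594037927936
(6,4): OLD=12992410625356933127/144115188075855872 → NEW=0, ERR=12992410625356933127/144115188075855872
(6,5): OLD=3168099696646379728659/18446744073709551616 → NEW=255, ERR=-1535820042149555933421/18446744073709551616
(6,6): OLD=42751254693410193520469/295147905179352825856 → NEW=255, ERR=-32511461127324777072811/295147905179352825856
Output grid:
  Row 0: ..#.###  (3 black, running=3)
  Row 1: .#.#.##  (3 black, running=6)
  Row 2: .#.##.#  (3 black, running=9)
  Row 3: .#.#.##  (3 black, running=12)
  Row 4: .#.##.#  (3 black, running=15)
  Row 5: ..#.###  (3 black, running=18)
  Row 6: .#.#.##  (3 black, running=21)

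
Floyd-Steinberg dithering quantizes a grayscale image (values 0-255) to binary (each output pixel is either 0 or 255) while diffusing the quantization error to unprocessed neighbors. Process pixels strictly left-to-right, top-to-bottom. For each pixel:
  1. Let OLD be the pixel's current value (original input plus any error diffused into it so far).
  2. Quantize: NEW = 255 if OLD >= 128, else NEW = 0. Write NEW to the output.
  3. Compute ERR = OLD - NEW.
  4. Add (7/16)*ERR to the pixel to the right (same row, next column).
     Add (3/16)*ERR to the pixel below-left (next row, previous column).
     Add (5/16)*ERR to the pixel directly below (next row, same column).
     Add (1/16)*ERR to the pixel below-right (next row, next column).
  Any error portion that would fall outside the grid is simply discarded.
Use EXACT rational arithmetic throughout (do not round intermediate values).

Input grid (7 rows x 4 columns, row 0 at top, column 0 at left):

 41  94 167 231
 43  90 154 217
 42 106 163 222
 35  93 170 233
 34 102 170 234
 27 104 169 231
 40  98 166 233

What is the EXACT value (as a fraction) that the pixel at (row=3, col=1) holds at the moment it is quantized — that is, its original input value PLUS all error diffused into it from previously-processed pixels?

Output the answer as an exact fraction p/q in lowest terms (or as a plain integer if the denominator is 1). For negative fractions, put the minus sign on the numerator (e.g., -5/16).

Answer: 43145762903/268435456

Derivation:
(0,0): OLD=41 → NEW=0, ERR=41
(0,1): OLD=1791/16 → NEW=0, ERR=1791/16
(0,2): OLD=55289/256 → NEW=255, ERR=-9991/256
(0,3): OLD=876239/4096 → NEW=255, ERR=-168241/4096
(1,0): OLD=19661/256 → NEW=0, ERR=19661/256
(1,1): OLD=315035/2048 → NEW=255, ERR=-207205/2048
(1,2): OLD=6346167/65536 → NEW=0, ERR=6346167/65536
(1,3): OLD=255947185/1048576 → NEW=255, ERR=-11439695/1048576
(2,0): OLD=1541081/32768 → NEW=0, ERR=1541081/32768
(2,1): OLD=123643107/1048576 → NEW=0, ERR=123643107/1048576
(2,2): OLD=495934159/2097152 → NEW=255, ERR=-38839601/2097152
(2,3): OLD=7265887091/33554432 → NEW=255, ERR=-1290493069/33554432
(3,0): OLD=1204704841/16777216 → NEW=0, ERR=1204704841/16777216
(3,1): OLD=43145762903/268435456 → NEW=255, ERR=-25305278377/268435456
Target (3,1): original=93, with diffused error = 43145762903/268435456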